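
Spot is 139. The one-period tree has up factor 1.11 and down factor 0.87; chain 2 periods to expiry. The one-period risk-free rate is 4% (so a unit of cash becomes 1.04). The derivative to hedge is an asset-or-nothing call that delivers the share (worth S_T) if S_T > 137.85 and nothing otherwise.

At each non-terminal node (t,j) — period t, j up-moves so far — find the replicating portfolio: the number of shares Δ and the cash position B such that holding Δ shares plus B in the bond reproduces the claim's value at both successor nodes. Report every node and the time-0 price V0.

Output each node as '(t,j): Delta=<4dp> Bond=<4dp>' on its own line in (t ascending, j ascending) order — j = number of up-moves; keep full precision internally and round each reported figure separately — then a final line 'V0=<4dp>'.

Since d<R<u, set p* = (R−d)/(u−d) = 0.7083; price each node as the discounted p*-expectation of its children.
Payoff layer (t=2): V(2,0)=0.0000, V(2,1)=0.0000, V(2,2)=171.2619
Node (1,0) S=120.9300: V=(p*·0.0000+(1−p*)·0.0000)/1.04=0.0000; Δ=(0.0000−0.0000)/(134.2323−105.2091)=0.0000; B=V−Δ·S=0.0000
Node (1,1) S=154.2900: V=(p*·171.2619+(1−p*)·0.0000)/1.04=116.6447; Δ=(171.2619−0.0000)/(171.2619−134.2323)=4.6250; B=V−Δ·S=-596.9465
Node (0,0) S=139.0000: V=(p*·116.6447+(1−p*)·0.0000)/1.04=79.4455; Δ=(116.6447−0.0000)/(154.2900−120.9300)=3.4965; B=V−Δ·S=-406.5742
Check: Δ(0,0)·S0 + B(0,0) = 79.4455 = V0.

(0,0): Delta=3.4965 Bond=-406.5742
(1,0): Delta=0.0000 Bond=0.0000
(1,1): Delta=4.6250 Bond=-596.9465
V0=79.4455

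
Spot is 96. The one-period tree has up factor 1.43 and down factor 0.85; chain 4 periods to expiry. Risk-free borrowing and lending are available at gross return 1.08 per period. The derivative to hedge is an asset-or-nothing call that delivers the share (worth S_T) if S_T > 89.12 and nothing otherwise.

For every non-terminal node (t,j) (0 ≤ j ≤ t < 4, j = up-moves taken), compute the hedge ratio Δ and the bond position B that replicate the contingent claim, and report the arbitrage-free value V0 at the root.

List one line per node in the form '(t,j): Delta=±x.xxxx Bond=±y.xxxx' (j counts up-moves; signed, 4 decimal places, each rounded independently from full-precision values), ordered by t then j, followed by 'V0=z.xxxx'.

Since d<R<u, set p* = (R−d)/(u−d) = 0.3966; price each node as the discounted p*-expectation of its children.
Terminal values V(4,·): V(4,0)=0.0000, V(4,1)=0.0000, V(4,2)=141.8343, V(4,3)=238.6153, V(4,4)=401.4351
  t=3,j=0: stock 58.9560 → up 84.3071 (V=0.0000), down 50.1126 (V=0.0000). Price 0.0000; hedge Δ=0.0000, bond B=0.0000.
  t=3,j=1: stock 99.1848 → up 141.8343 (V=141.8343), down 84.3071 (V=0.0000). Price 52.0784; hedge Δ=2.4655, bond B=-192.4635.
  t=3,j=2: stock 166.8638 → up 238.6153 (V=238.6153), down 141.8343 (V=141.8343). Price 166.8638; hedge Δ=1.0000, bond B=0.0000.
  t=3,j=3: stock 280.7239 → up 401.4351 (V=401.4351), down 238.6153 (V=238.6153). Price 280.7239; hedge Δ=1.0000, bond B=0.0000.
  t=2,j=0: stock 69.3600 → up 99.1848 (V=52.0784), down 58.9560 (V=0.0000). Price 19.1220; hedge Δ=1.2946, bond B=-70.6683.
  t=2,j=1: stock 116.6880 → up 166.8638 (V=166.8638), down 99.1848 (V=52.0784). Price 90.3673; hedge Δ=1.6960, bond B=-107.5387.
  t=2,j=2: stock 196.3104 → up 280.7239 (V=280.7239), down 166.8638 (V=166.8638). Price 196.3104; hedge Δ=1.0000, bond B=0.0000.
  t=1,j=0: stock 81.6000 → up 116.6880 (V=90.3673), down 69.3600 (V=19.1220). Price 43.8652; hedge Δ=1.5054, bond B=-78.9716.
  t=1,j=1: stock 137.2800 → up 196.3104 (V=196.3104), down 116.6880 (V=90.3673). Price 122.5734; hedge Δ=1.3306, bond B=-60.0871.
  t=0,j=0: stock 96.0000 → up 137.2800 (V=122.5734), down 81.6000 (V=43.8652). Price 69.5158; hedge Δ=1.4136, bond B=-66.1878.
Check: Δ(0,0)·S0 + B(0,0) = 69.5158 = V0.

(0,0): Delta=1.4136 Bond=-66.1878
(1,0): Delta=1.5054 Bond=-78.9716
(1,1): Delta=1.3306 Bond=-60.0871
(2,0): Delta=1.2946 Bond=-70.6683
(2,1): Delta=1.6960 Bond=-107.5387
(2,2): Delta=1.0000 Bond=0.0000
(3,0): Delta=0.0000 Bond=0.0000
(3,1): Delta=2.4655 Bond=-192.4635
(3,2): Delta=1.0000 Bond=0.0000
(3,3): Delta=1.0000 Bond=0.0000
V0=69.5158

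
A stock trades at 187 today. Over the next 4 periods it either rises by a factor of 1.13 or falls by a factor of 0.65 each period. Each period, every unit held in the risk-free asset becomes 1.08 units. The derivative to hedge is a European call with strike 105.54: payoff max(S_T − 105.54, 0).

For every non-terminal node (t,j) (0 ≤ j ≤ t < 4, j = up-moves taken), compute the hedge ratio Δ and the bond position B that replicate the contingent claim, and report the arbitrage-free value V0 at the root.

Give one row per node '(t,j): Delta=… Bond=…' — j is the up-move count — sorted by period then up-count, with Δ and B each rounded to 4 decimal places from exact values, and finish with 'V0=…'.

Risk-neutral probability p* = (R−d)/(u−d) = (1.08−0.65)/(1.13−0.65) = 0.8958.
Terminal values V(4,·): V(4,0)=0.0000, V(4,1)=0.0000, V(4,2)=0.0000, V(4,3)=69.8441, V(4,4)=199.3586
Node (3,0) S=51.3549: V=(p*·0.0000+(1−p*)·0.0000)/1.08=0.0000; Δ=(0.0000−0.0000)/(58.0310−33.3807)=0.0000; B=V−Δ·S=0.0000
Node (3,1) S=89.2785: V=(p*·0.0000+(1−p*)·0.0000)/1.08=0.0000; Δ=(0.0000−0.0000)/(100.8847−58.0310)=0.0000; B=V−Δ·S=0.0000
Node (3,2) S=155.2072: V=(p*·69.8441+(1−p*)·0.0000)/1.08=57.9340; Δ=(69.8441−0.0000)/(175.3841−100.8847)=0.9375; B=V−Δ·S=-87.5746
Node (3,3) S=269.8217: V=(p*·199.3586+(1−p*)·69.8441)/1.08=172.0995; Δ=(199.3586−69.8441)/(304.8986−175.3841)=1.0000; B=V−Δ·S=-97.7222
Node (2,0) S=79.0075: V=(p*·0.0000+(1−p*)·0.0000)/1.08=0.0000; Δ=(0.0000−0.0000)/(89.2785−51.3549)=0.0000; B=V−Δ·S=0.0000
Node (2,1) S=137.3515: V=(p*·57.9340+(1−p*)·0.0000)/1.08=48.0548; Δ=(57.9340−0.0000)/(155.2072−89.2785)=0.8787; B=V−Δ·S=-72.6410
Node (2,2) S=238.7803: V=(p*·172.0995+(1−p*)·57.9340)/1.08=148.3401; Δ=(172.0995−57.9340)/(269.8217−155.2072)=0.9961; B=V−Δ·S=-89.5048
Node (1,0) S=121.5500: V=(p*·48.0548+(1−p*)·0.0000)/1.08=39.8603; Δ=(48.0548−0.0000)/(137.3515−79.0075)=0.8236; B=V−Δ·S=-60.2539
Node (1,1) S=211.3100: V=(p*·148.3401+(1−p*)·48.0548)/1.08=127.6793; Δ=(148.3401−48.0548)/(238.7803−137.3515)=0.9887; B=V−Δ·S=-81.2483
Node (0,0) S=187.0000: V=(p*·127.6793+(1−p*)·39.8603)/1.08=109.7514; Δ=(127.6793−39.8603)/(211.3100−121.5500)=0.9784; B=V−Δ·S=-73.2050
Each (Δ,B) replicates both successor values, so the strategy is self-financing and V0 is arbitrage-free.

(0,0): Delta=0.9784 Bond=-73.2050
(1,0): Delta=0.8236 Bond=-60.2539
(1,1): Delta=0.9887 Bond=-81.2483
(2,0): Delta=0.0000 Bond=0.0000
(2,1): Delta=0.8787 Bond=-72.6410
(2,2): Delta=0.9961 Bond=-89.5048
(3,0): Delta=0.0000 Bond=0.0000
(3,1): Delta=0.0000 Bond=0.0000
(3,2): Delta=0.9375 Bond=-87.5746
(3,3): Delta=1.0000 Bond=-97.7222
V0=109.7514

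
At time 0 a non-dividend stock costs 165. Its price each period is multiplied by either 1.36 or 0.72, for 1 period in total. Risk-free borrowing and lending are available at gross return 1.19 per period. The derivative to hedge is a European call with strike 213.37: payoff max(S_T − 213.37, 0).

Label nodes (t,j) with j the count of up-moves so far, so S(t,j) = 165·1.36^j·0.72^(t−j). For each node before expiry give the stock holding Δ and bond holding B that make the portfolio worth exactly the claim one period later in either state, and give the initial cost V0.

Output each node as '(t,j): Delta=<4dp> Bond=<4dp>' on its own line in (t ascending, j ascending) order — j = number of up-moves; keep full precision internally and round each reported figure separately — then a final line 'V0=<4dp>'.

(0,0): Delta=0.1045 Bond=-10.4275
V0=6.8069

Risk-neutral probability p* = (R−d)/(u−d) = (1.19−0.72)/(1.36−0.72) = 0.7344.
Terminal payoffs: V(1,0)=0.0000, V(1,1)=11.0300
  t=0,j=0: stock 165.0000 → up 224.4000 (V=11.0300), down 118.8000 (V=0.0000). Price 6.8069; hedge Δ=0.1045, bond B=-10.4275.
The time-0 hedge costs 6.8069, which is the no-arbitrage price.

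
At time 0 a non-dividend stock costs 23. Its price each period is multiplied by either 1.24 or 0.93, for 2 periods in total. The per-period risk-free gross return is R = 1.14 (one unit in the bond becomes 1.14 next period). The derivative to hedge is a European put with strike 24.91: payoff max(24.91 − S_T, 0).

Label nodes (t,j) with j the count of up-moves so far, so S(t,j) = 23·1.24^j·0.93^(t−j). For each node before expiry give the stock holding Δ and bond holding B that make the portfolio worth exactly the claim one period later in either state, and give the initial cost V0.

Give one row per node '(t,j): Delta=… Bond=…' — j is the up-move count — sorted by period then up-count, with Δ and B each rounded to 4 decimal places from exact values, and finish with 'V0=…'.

(0,0): Delta=-0.1991 Bond=4.9815
(1,0): Delta=-0.7567 Bond=17.6046
(1,1): Delta=0.0000 Bond=0.0000
V0=0.4017

No-arbitrage ⇒ martingale measure with p* = (R−d)/(u−d) = 0.6774.
Payoff layer (t=2): V(2,0)=5.0173, V(2,1)=0.0000, V(2,2)=0.0000
  t=1,j=0: stock 21.3900 → up 26.5236 (V=0.0000), down 19.8927 (V=5.0173). Price 1.4197; hedge Δ=-0.7567, bond B=17.6046.
  t=1,j=1: stock 28.5200 → up 35.3648 (V=0.0000), down 26.5236 (V=0.0000). Price 0.0000; hedge Δ=0.0000, bond B=0.0000.
  t=0,j=0: stock 23.0000 → up 28.5200 (V=0.0000), down 21.3900 (V=1.4197). Price 0.4017; hedge Δ=-0.1991, bond B=4.9815.
Self-financing check: at every node Δ·S+B equals the discounted successor values.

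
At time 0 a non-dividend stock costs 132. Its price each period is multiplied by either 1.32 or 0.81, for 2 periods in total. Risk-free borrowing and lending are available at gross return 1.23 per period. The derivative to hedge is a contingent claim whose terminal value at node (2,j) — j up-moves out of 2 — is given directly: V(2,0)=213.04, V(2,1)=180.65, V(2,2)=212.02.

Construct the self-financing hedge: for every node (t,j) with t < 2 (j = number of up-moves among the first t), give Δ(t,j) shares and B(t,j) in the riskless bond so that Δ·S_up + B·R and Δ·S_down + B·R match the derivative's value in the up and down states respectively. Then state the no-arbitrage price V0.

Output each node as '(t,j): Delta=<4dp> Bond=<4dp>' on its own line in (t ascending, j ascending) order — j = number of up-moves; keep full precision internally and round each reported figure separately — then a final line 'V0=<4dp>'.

Since d<R<u, set p* = (R−d)/(u−d) = 0.8235; price each node as the discounted p*-expectation of its children.
Terminal values V(2,·): V(2,0)=213.0400, V(2,1)=180.6500, V(2,2)=212.0200
  t=1,j=0: stock 106.9200 → up 141.1344 (V=180.6500), down 86.6052 (V=213.0400). Price 151.5170; hedge Δ=-0.5940, bond B=215.0268.
  t=1,j=1: stock 174.2400 → up 229.9968 (V=212.0200), down 141.1344 (V=180.6500). Price 167.8733; hedge Δ=0.3530, bond B=106.3635.
  t=0,j=0: stock 132.0000 → up 174.2400 (V=167.8733), down 106.9200 (V=151.5170). Price 134.1357; hedge Δ=0.2430, bond B=102.0645.
Each (Δ,B) replicates both successor values, so the strategy is self-financing and V0 is arbitrage-free.

(0,0): Delta=0.2430 Bond=102.0645
(1,0): Delta=-0.5940 Bond=215.0268
(1,1): Delta=0.3530 Bond=106.3635
V0=134.1357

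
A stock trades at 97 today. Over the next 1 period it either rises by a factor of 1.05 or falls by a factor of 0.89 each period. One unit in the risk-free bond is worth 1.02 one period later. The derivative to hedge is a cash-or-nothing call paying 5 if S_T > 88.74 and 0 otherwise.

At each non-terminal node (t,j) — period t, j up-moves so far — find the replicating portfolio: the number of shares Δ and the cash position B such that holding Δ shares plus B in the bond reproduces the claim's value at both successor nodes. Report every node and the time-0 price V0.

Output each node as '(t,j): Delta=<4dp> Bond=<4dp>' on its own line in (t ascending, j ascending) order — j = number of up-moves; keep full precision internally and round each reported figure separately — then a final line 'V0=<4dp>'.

(0,0): Delta=0.3222 Bond=-27.2672
V0=3.9828

Risk-neutral probability p* = (R−d)/(u−d) = (1.02−0.89)/(1.05−0.89) = 0.8125.
Payoff layer (t=1): V(1,0)=0.0000, V(1,1)=5.0000
(0,0): S=97.0000. Δ = (V_up−V_dn)/(S_up−S_dn) = (5.0000−0.0000)/(101.8500−86.3300) = 0.3222. V = [p*·5.0000 + (1−p*)·0.0000]/1.02 = 3.9828. B = V − Δ·S = -27.2672.
Self-financing check: at every node Δ·S+B equals the discounted successor values.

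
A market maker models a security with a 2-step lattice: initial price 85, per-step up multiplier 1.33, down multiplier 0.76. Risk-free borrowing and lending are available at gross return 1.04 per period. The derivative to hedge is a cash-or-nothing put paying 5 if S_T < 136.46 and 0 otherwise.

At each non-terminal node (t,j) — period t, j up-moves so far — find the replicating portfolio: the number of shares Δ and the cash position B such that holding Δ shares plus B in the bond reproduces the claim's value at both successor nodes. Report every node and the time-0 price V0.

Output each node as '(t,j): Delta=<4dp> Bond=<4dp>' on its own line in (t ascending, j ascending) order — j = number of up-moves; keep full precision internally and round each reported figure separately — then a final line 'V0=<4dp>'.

Risk-neutral probability p* = (R−d)/(u−d) = (1.04−0.76)/(1.33−0.76) = 0.4912.
Terminal payoffs: V(2,0)=5.0000, V(2,1)=5.0000, V(2,2)=0.0000
Node (1,0) S=64.6000: V=(p*·5.0000+(1−p*)·5.0000)/1.04=4.8077; Δ=(5.0000−5.0000)/(85.9180−49.0960)=0.0000; B=V−Δ·S=4.8077
Node (1,1) S=113.0500: V=(p*·0.0000+(1−p*)·5.0000)/1.04=2.4460; Δ=(0.0000−5.0000)/(150.3565−85.9180)=-0.0776; B=V−Δ·S=11.2179
Node (0,0) S=85.0000: V=(p*·2.4460+(1−p*)·4.8077)/1.04=3.5073; Δ=(2.4460−4.8077)/(113.0500−64.6000)=-0.0487; B=V−Δ·S=7.6506
The time-0 hedge costs 3.5073, which is the no-arbitrage price.

(0,0): Delta=-0.0487 Bond=7.6506
(1,0): Delta=0.0000 Bond=4.8077
(1,1): Delta=-0.0776 Bond=11.2179
V0=3.5073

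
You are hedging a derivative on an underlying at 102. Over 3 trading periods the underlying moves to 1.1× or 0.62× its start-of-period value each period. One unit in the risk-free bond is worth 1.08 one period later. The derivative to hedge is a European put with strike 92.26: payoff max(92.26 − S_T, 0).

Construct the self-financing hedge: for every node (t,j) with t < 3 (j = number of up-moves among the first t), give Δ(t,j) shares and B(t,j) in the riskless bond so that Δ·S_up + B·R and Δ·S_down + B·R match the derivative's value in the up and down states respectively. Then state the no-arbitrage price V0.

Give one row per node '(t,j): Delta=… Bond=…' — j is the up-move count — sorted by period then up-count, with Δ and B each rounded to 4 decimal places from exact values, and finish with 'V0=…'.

Under the risk-neutral measure, an up-move has probability p* = (R−d)/(u−d) = 0.9583 and values discount at R = 1.08.
Terminal values V(3,·): V(3,0)=67.9505, V(3,1)=49.1303, V(3,2)=15.7396, V(3,3)=0.0000
(2,0): S=39.2088. Δ = (V_up−V_dn)/(S_up−S_dn) = (49.1303−67.9505)/(43.1297−24.3095) = -1.0000. V = [p*·49.1303 + (1−p*)·67.9505]/1.08 = 46.2171. B = V − Δ·S = 85.4259.
(2,1): S=69.5640. Δ = (V_up−V_dn)/(S_up−S_dn) = (15.7396−49.1303)/(76.5204−43.1297) = -1.0000. V = [p*·15.7396 + (1−p*)·49.1303]/1.08 = 15.8619. B = V − Δ·S = 85.4259.
(2,2): S=123.4200. Δ = (V_up−V_dn)/(S_up−S_dn) = (0.0000−15.7396)/(135.7620−76.5204) = -0.2657. V = [p*·0.0000 + (1−p*)·15.7396]/1.08 = 0.6072. B = V − Δ·S = 33.3981.
(1,0): S=63.2400. Δ = (V_up−V_dn)/(S_up−S_dn) = (15.8619−46.2171)/(69.5640−39.2088) = -1.0000. V = [p*·15.8619 + (1−p*)·46.2171]/1.08 = 15.8581. B = V − Δ·S = 79.0981.
(1,1): S=112.2000. Δ = (V_up−V_dn)/(S_up−S_dn) = (0.6072−15.8619)/(123.4200−69.5640) = -0.2832. V = [p*·0.6072 + (1−p*)·15.8619]/1.08 = 1.1508. B = V − Δ·S = 32.9314.
(0,0): S=102.0000. Δ = (V_up−V_dn)/(S_up−S_dn) = (1.1508−15.8581)/(112.2000−63.2400) = -0.3004. V = [p*·1.1508 + (1−p*)·15.8581]/1.08 = 1.6330. B = V − Δ·S = 32.2731.
Root portfolio cost Δ·102+B reproduces V0=1.6330.

(0,0): Delta=-0.3004 Bond=32.2731
(1,0): Delta=-1.0000 Bond=79.0981
(1,1): Delta=-0.2832 Bond=32.9314
(2,0): Delta=-1.0000 Bond=85.4259
(2,1): Delta=-1.0000 Bond=85.4259
(2,2): Delta=-0.2657 Bond=33.3981
V0=1.6330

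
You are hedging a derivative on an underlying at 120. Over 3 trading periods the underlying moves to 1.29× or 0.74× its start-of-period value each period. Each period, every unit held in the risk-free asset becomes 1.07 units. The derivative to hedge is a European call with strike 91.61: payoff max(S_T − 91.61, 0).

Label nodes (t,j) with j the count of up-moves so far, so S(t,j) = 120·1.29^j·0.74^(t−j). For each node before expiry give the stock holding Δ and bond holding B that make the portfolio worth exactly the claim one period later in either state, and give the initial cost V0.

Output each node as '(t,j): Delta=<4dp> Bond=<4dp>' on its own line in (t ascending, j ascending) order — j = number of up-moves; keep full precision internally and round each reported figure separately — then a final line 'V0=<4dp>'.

No-arbitrage ⇒ martingale measure with p* = (R−d)/(u−d) = 0.6000.
Payoff layer (t=3): V(3,0)=0.0000, V(3,1)=0.0000, V(3,2)=56.1621, V(3,3)=165.9927
  t=2,j=0: stock 65.7120 → up 84.7685 (V=0.0000), down 48.6269 (V=0.0000). Price 0.0000; hedge Δ=0.0000, bond B=0.0000.
  t=2,j=1: stock 114.5520 → up 147.7721 (V=56.1621), down 84.7685 (V=0.0000). Price 31.4928; hedge Δ=0.8914, bond B=-70.6201.
  t=2,j=2: stock 199.6920 → up 257.6027 (V=165.9927), down 147.7721 (V=56.1621). Price 114.0752; hedge Δ=1.0000, bond B=-85.6168.
  t=1,j=0: stock 88.8000 → up 114.5520 (V=31.4928), down 65.7120 (V=0.0000). Price 17.6595; hedge Δ=0.6448, bond B=-39.6001.
  t=1,j=1: stock 154.8000 → up 199.6920 (V=114.0752), down 114.5520 (V=31.4928). Price 75.7404; hedge Δ=0.9700, bond B=-74.4095.
  t=0,j=0: stock 120.0000 → up 154.8000 (V=75.7404), down 88.8000 (V=17.6595). Price 49.0729; hedge Δ=0.8800, bond B=-56.5287.
Each (Δ,B) replicates both successor values, so the strategy is self-financing and V0 is arbitrage-free.

(0,0): Delta=0.8800 Bond=-56.5287
(1,0): Delta=0.6448 Bond=-39.6001
(1,1): Delta=0.9700 Bond=-74.4095
(2,0): Delta=0.0000 Bond=0.0000
(2,1): Delta=0.8914 Bond=-70.6201
(2,2): Delta=1.0000 Bond=-85.6168
V0=49.0729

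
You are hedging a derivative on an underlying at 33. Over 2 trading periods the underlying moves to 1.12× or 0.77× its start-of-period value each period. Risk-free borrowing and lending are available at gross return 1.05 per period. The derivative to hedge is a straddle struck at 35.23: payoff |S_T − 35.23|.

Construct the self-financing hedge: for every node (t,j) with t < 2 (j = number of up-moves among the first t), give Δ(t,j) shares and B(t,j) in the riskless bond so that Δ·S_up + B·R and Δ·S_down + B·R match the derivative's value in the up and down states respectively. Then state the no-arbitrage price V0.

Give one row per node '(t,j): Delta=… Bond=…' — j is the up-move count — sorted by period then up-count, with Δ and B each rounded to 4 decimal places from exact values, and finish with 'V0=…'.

(0,0): Delta=-0.1866 Bond=12.2707
(1,0): Delta=-1.0000 Bond=33.5524
(1,1): Delta=-0.0468 Bond=7.7173
V0=6.1124

No-arbitrage ⇒ martingale measure with p* = (R−d)/(u−d) = 0.8000.
Terminal values V(2,·): V(2,0)=15.6643, V(2,1)=6.7708, V(2,2)=6.1652
Node (1,0) S=25.4100: V=(p*·6.7708+(1−p*)·15.6643)/1.05=8.1424; Δ=(6.7708−15.6643)/(28.4592−19.5657)=-1.0000; B=V−Δ·S=33.5524
Node (1,1) S=36.9600: V=(p*·6.1652+(1−p*)·6.7708)/1.05=5.9870; Δ=(6.1652−6.7708)/(41.3952−28.4592)=-0.0468; B=V−Δ·S=7.7173
Node (0,0) S=33.0000: V=(p*·5.9870+(1−p*)·8.1424)/1.05=6.1124; Δ=(5.9870−8.1424)/(36.9600−25.4100)=-0.1866; B=V−Δ·S=12.2707
Root portfolio cost Δ·33+B reproduces V0=6.1124.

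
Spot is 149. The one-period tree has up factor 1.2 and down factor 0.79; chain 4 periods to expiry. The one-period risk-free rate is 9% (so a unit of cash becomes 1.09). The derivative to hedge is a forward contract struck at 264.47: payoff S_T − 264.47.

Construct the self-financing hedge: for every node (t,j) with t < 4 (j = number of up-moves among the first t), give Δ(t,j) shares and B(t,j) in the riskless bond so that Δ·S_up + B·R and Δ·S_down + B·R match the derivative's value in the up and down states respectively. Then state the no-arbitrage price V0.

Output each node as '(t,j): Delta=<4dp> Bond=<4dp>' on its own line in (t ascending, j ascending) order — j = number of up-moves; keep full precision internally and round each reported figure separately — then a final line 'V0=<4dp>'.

(0,0): Delta=1.0000 Bond=-187.3572
(1,0): Delta=1.0000 Bond=-204.2194
(1,1): Delta=1.0000 Bond=-204.2194
(2,0): Delta=1.0000 Bond=-222.5991
(2,1): Delta=1.0000 Bond=-222.5991
(2,2): Delta=1.0000 Bond=-222.5991
(3,0): Delta=1.0000 Bond=-242.6330
(3,1): Delta=1.0000 Bond=-242.6330
(3,2): Delta=1.0000 Bond=-242.6330
(3,3): Delta=1.0000 Bond=-242.6330
V0=-38.3572

No-arbitrage ⇒ martingale measure with p* = (R−d)/(u−d) = 0.7317.
At expiry t=4: V(4,0)=-206.4344, V(4,1)=-176.3146, V(4,2)=-130.5631, V(4,3)=-61.0671, V(4,4)=44.4964
Node (3,0) S=73.4628: V=(p*·-176.3146+(1−p*)·-206.4344)/1.09=-169.1702; Δ=(-176.3146−-206.4344)/(88.1554−58.0356)=1.0000; B=V−Δ·S=-242.6330
Node (3,1) S=111.5891: V=(p*·-130.5631+(1−p*)·-176.3146)/1.09=-131.0439; Δ=(-130.5631−-176.3146)/(133.9069−88.1554)=1.0000; B=V−Δ·S=-242.6330
Node (3,2) S=169.5024: V=(p*·-61.0671+(1−p*)·-130.5631)/1.09=-73.1306; Δ=(-61.0671−-130.5631)/(203.4029−133.9069)=1.0000; B=V−Δ·S=-242.6330
Node (3,3) S=257.4720: V=(p*·44.4964+(1−p*)·-61.0671)/1.09=14.8390; Δ=(44.4964−-61.0671)/(308.9664−203.4029)=1.0000; B=V−Δ·S=-242.6330
Node (2,0) S=92.9909: V=(p*·-131.0439+(1−p*)·-169.1702)/1.09=-129.6082; Δ=(-131.0439−-169.1702)/(111.5891−73.4628)=1.0000; B=V−Δ·S=-222.5991
Node (2,1) S=141.2520: V=(p*·-73.1306+(1−p*)·-131.0439)/1.09=-81.3471; Δ=(-73.1306−-131.0439)/(169.5024−111.5891)=1.0000; B=V−Δ·S=-222.5991
Node (2,2) S=214.5600: V=(p*·14.8390+(1−p*)·-73.1306)/1.09=-8.0391; Δ=(14.8390−-73.1306)/(257.4720−169.5024)=1.0000; B=V−Δ·S=-222.5991
Node (1,0) S=117.7100: V=(p*·-81.3471+(1−p*)·-129.6082)/1.09=-86.5094; Δ=(-81.3471−-129.6082)/(141.2520−92.9909)=1.0000; B=V−Δ·S=-204.2194
Node (1,1) S=178.8000: V=(p*·-8.0391+(1−p*)·-81.3471)/1.09=-25.4194; Δ=(-8.0391−-81.3471)/(214.5600−141.2520)=1.0000; B=V−Δ·S=-204.2194
Node (0,0) S=149.0000: V=(p*·-25.4194+(1−p*)·-86.5094)/1.09=-38.3572; Δ=(-25.4194−-86.5094)/(178.8000−117.7100)=1.0000; B=V−Δ·S=-187.3572
The time-0 hedge costs -38.3572, which is the no-arbitrage price.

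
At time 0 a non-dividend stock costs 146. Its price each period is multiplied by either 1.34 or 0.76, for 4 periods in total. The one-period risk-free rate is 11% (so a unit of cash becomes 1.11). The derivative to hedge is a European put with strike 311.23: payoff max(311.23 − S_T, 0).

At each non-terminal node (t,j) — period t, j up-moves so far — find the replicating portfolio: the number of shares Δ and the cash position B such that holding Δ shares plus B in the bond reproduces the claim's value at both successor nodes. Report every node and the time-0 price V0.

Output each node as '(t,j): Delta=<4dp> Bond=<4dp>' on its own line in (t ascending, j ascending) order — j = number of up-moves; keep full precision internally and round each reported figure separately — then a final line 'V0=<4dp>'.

Since d<R<u, set p* = (R−d)/(u−d) = 0.6034; price each node as the discounted p*-expectation of its children.
Terminal values V(4,·): V(4,0)=262.5212, V(4,1)=225.3487, V(4,2)=159.8078, V(4,3)=44.2487, V(4,4)=0.0000
Node (3,0) S=64.0905: V=(p*·225.3487+(1−p*)·262.5212)/1.11=216.2969; Δ=(225.3487−262.5212)/(85.8813−48.7088)=-1.0000; B=V−Δ·S=280.3874
Node (3,1) S=113.0017: V=(p*·159.8078+(1−p*)·225.3487)/1.11=167.3857; Δ=(159.8078−225.3487)/(151.4222−85.8813)=-1.0000; B=V−Δ·S=280.3874
Node (3,2) S=199.2398: V=(p*·44.2487+(1−p*)·159.8078)/1.11=81.1476; Δ=(44.2487−159.8078)/(266.9813−151.4222)=-1.0000; B=V−Δ·S=280.3874
Node (3,3) S=351.2912: V=(p*·0.0000+(1−p*)·44.2487)/1.11=15.8080; Δ=(0.0000−44.2487)/(470.7302−266.9813)=-0.2172; B=V−Δ·S=92.0989
Node (2,0) S=84.3296: V=(p*·167.3857+(1−p*)·216.2969)/1.11=168.2716; Δ=(167.3857−216.2969)/(113.0017−64.0905)=-1.0000; B=V−Δ·S=252.6012
Node (2,1) S=148.6864: V=(p*·81.1476+(1−p*)·167.3857)/1.11=103.9148; Δ=(81.1476−167.3857)/(199.2398−113.0017)=-1.0000; B=V−Δ·S=252.6012
Node (2,2) S=262.1576: V=(p*·15.8080+(1−p*)·81.1476)/1.11=37.5843; Δ=(15.8080−81.1476)/(351.2912−199.2398)=-0.4297; B=V−Δ·S=150.2387
Node (1,0) S=110.9600: V=(p*·103.9148+(1−p*)·168.2716)/1.11=116.6087; Δ=(103.9148−168.2716)/(148.6864−84.3296)=-1.0000; B=V−Δ·S=227.5687
Node (1,1) S=195.6400: V=(p*·37.5843+(1−p*)·103.9148)/1.11=57.5566; Δ=(37.5843−103.9148)/(262.1576−148.6864)=-0.5846; B=V−Δ·S=171.9196
Node (0,0) S=146.0000: V=(p*·57.5566+(1−p*)·116.6087)/1.11=72.9494; Δ=(57.5566−116.6087)/(195.6400−110.9600)=-0.6974; B=V−Δ·S=174.7634
Root portfolio cost Δ·146+B reproduces V0=72.9494.

(0,0): Delta=-0.6974 Bond=174.7634
(1,0): Delta=-1.0000 Bond=227.5687
(1,1): Delta=-0.5846 Bond=171.9196
(2,0): Delta=-1.0000 Bond=252.6012
(2,1): Delta=-1.0000 Bond=252.6012
(2,2): Delta=-0.4297 Bond=150.2387
(3,0): Delta=-1.0000 Bond=280.3874
(3,1): Delta=-1.0000 Bond=280.3874
(3,2): Delta=-1.0000 Bond=280.3874
(3,3): Delta=-0.2172 Bond=92.0989
V0=72.9494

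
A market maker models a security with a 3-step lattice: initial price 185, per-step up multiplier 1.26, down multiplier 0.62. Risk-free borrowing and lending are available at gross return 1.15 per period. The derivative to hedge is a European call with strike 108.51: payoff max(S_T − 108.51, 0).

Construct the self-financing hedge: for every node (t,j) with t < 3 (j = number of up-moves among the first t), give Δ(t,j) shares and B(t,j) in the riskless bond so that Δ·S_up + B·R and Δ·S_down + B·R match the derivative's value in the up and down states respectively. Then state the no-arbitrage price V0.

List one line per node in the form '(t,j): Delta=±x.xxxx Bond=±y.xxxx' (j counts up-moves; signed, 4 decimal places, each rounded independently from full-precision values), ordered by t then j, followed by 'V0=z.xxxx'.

(0,0): Delta=0.9570 Bond=-62.2725
(1,0): Delta=0.7219 Bond=-44.6393
(1,1): Delta=0.9811 Bond=-77.2117
(2,0): Delta=0.0000 Bond=0.0000
(2,1): Delta=0.7956 Bond=-61.9897
(2,2): Delta=1.0000 Bond=-94.3565
V0=114.7803

Since d<R<u, set p* = (R−d)/(u−d) = 0.8281; price each node as the discounted p*-expectation of its children.
At expiry t=3: V(3,0)=0.0000, V(3,1)=0.0000, V(3,2)=73.5877, V(3,3)=261.5596
Node (2,0) S=71.1140: V=(p*·0.0000+(1−p*)·0.0000)/1.15=0.0000; Δ=(0.0000−0.0000)/(89.6036−44.0907)=0.0000; B=V−Δ·S=0.0000
Node (2,1) S=144.5220: V=(p*·73.5877+(1−p*)·0.0000)/1.15=52.9912; Δ=(73.5877−0.0000)/(182.0977−89.6036)=0.7956; B=V−Δ·S=-61.9897
Node (2,2) S=293.7060: V=(p*·261.5596+(1−p*)·73.5877)/1.15=199.3495; Δ=(261.5596−73.5877)/(370.0696−182.0977)=1.0000; B=V−Δ·S=-94.3565
Node (1,0) S=114.7000: V=(p*·52.9912+(1−p*)·0.0000)/1.15=38.1594; Δ=(52.9912−0.0000)/(144.5220−71.1140)=0.7219; B=V−Δ·S=-44.6393
Node (1,1) S=233.1000: V=(p*·199.3495+(1−p*)·52.9912)/1.15=151.4732; Δ=(199.3495−52.9912)/(293.7060−144.5220)=0.9811; B=V−Δ·S=-77.2117
Node (0,0) S=185.0000: V=(p*·151.4732+(1−p*)·38.1594)/1.15=114.7803; Δ=(151.4732−38.1594)/(233.1000−114.7000)=0.9570; B=V−Δ·S=-62.2725
Each (Δ,B) replicates both successor values, so the strategy is self-financing and V0 is arbitrage-free.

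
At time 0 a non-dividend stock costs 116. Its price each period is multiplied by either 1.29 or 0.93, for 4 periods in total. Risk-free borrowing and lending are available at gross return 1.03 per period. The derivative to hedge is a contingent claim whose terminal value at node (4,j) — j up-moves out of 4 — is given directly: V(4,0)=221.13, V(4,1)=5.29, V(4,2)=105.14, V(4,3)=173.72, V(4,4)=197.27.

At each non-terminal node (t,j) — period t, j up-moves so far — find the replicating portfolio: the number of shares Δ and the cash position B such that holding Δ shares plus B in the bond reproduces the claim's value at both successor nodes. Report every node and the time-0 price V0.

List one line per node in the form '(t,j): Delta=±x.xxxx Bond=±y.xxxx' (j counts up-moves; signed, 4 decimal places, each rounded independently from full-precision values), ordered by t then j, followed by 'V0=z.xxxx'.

The replicating-portfolio and risk-neutral prices coincide; use p* = (1.03−0.93)/(1.29−0.93) = 0.2778 for the latter.
Terminal values V(4,·): V(4,0)=221.1300, V(4,1)=5.2900, V(4,2)=105.1400, V(4,3)=173.7200, V(4,4)=197.2700
(3,0): S=93.3054. Δ = (V_up−V_dn)/(S_up−S_dn) = (5.2900−221.1300)/(120.3640−86.7740) = -6.4257. V = [p*·5.2900 + (1−p*)·221.1300]/1.03 = 156.4800. B = V − Δ·S = 756.0356.
(3,1): S=129.4236. Δ = (V_up−V_dn)/(S_up−S_dn) = (105.1400−5.2900)/(166.9565−120.3640) = 2.1430. V = [p*·105.1400 + (1−p*)·5.2900]/1.03 = 32.0642. B = V − Δ·S = -245.2969.
(3,2): S=179.5231. Δ = (V_up−V_dn)/(S_up−S_dn) = (173.7200−105.1400)/(231.5848−166.9565) = 1.0611. V = [p*·173.7200 + (1−p*)·105.1400]/1.03 = 120.5728. B = V − Δ·S = -69.9272.
(3,3): S=249.0159. Δ = (V_up−V_dn)/(S_up−S_dn) = (197.2700−173.7200)/(321.2305−231.5848) = 0.2627. V = [p*·197.2700 + (1−p*)·173.7200]/1.03 = 175.0113. B = V − Δ·S = 109.5947.
(2,0): S=100.3284. Δ = (V_up−V_dn)/(S_up−S_dn) = (32.0642−156.4800)/(129.4236−93.3054) = -3.4447. V = [p*·32.0642 + (1−p*)·156.4800]/1.03 = 118.3690. B = V − Δ·S = 463.9686.
(2,1): S=139.1652. Δ = (V_up−V_dn)/(S_up−S_dn) = (120.5728−32.0642)/(179.5231−129.4236) = 1.7667. V = [p*·120.5728 + (1−p*)·32.0642]/1.03 = 54.9999. B = V − Δ·S = -190.8574.
(2,2): S=193.0356. Δ = (V_up−V_dn)/(S_up−S_dn) = (175.0113−120.5728)/(249.0159−179.5231) = 0.7834. V = [p*·175.0113 + (1−p*)·120.5728]/1.03 = 131.7424. B = V − Δ·S = -19.4757.
(1,0): S=107.8800. Δ = (V_up−V_dn)/(S_up−S_dn) = (54.9999−118.3690)/(139.1652−100.3284) = -1.6317. V = [p*·54.9999 + (1−p*)·118.3690]/1.03 = 97.8315. B = V − Δ·S = 273.8568.
(1,1): S=149.6400. Δ = (V_up−V_dn)/(S_up−S_dn) = (131.7424−54.9999)/(193.0356−139.1652) = 1.4246. V = [p*·131.7424 + (1−p*)·54.9999]/1.03 = 74.0944. B = V − Δ·S = -139.0790.
(0,0): S=116.0000. Δ = (V_up−V_dn)/(S_up−S_dn) = (74.0944−97.8315)/(149.6400−107.8800) = -0.5684. V = [p*·74.0944 + (1−p*)·97.8315]/1.03 = 88.5805. B = V − Δ·S = 154.5169.
Root portfolio cost Δ·116+B reproduces V0=88.5805.

(0,0): Delta=-0.5684 Bond=154.5169
(1,0): Delta=-1.6317 Bond=273.8568
(1,1): Delta=1.4246 Bond=-139.0790
(2,0): Delta=-3.4447 Bond=463.9686
(2,1): Delta=1.7667 Bond=-190.8574
(2,2): Delta=0.7834 Bond=-19.4757
(3,0): Delta=-6.4257 Bond=756.0356
(3,1): Delta=2.1430 Bond=-245.2969
(3,2): Delta=1.0611 Bond=-69.9272
(3,3): Delta=0.2627 Bond=109.5947
V0=88.5805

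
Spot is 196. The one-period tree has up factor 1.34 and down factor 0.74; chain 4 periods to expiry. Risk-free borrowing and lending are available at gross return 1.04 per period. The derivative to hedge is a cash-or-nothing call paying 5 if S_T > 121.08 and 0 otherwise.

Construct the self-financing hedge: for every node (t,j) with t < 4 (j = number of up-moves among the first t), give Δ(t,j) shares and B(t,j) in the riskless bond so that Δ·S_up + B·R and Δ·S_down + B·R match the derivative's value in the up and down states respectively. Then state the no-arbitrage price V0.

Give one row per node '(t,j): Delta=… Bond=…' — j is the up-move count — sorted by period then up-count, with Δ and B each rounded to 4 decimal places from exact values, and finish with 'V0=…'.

No-arbitrage ⇒ martingale measure with p* = (R−d)/(u−d) = 0.5000.
Terminal payoffs: V(4,0)=0.0000, V(4,1)=0.0000, V(4,2)=5.0000, V(4,3)=5.0000, V(4,4)=5.0000
  t=3,j=0: stock 79.4239 → up 106.4280 (V=0.0000), down 58.7737 (V=0.0000). Price 0.0000; hedge Δ=0.0000, bond B=0.0000.
  t=3,j=1: stock 143.8217 → up 192.7210 (V=5.0000), down 106.4280 (V=0.0000). Price 2.4038; hedge Δ=0.0579, bond B=-5.9295.
  t=3,j=2: stock 260.4338 → up 348.9813 (V=5.0000), down 192.7210 (V=5.0000). Price 4.8077; hedge Δ=0.0000, bond B=4.8077.
  t=3,j=3: stock 471.5964 → up 631.9392 (V=5.0000), down 348.9813 (V=5.0000). Price 4.8077; hedge Δ=0.0000, bond B=4.8077.
  t=2,j=0: stock 107.3296 → up 143.8217 (V=2.4038), down 79.4239 (V=0.0000). Price 1.1557; hedge Δ=0.0373, bond B=-2.8507.
  t=2,j=1: stock 194.3536 → up 260.4338 (V=4.8077), down 143.8217 (V=2.4038). Price 3.4671; hedge Δ=0.0206, bond B=-0.5393.
  t=2,j=2: stock 351.9376 → up 471.5964 (V=4.8077), down 260.4338 (V=4.8077). Price 4.6228; hedge Δ=0.0000, bond B=4.6228.
  t=1,j=0: stock 145.0400 → up 194.3536 (V=3.4671), down 107.3296 (V=1.1557). Price 2.2225; hedge Δ=0.0266, bond B=-1.6298.
  t=1,j=1: stock 262.6400 → up 351.9376 (V=4.6228), down 194.3536 (V=3.4671). Price 3.8894; hedge Δ=0.0073, bond B=1.9632.
  t=0,j=0: stock 196.0000 → up 262.6400 (V=3.8894), down 145.0400 (V=2.2225). Price 2.9384; hedge Δ=0.0142, bond B=0.1603.
Root portfolio cost Δ·196+B reproduces V0=2.9384.

(0,0): Delta=0.0142 Bond=0.1603
(1,0): Delta=0.0266 Bond=-1.6298
(1,1): Delta=0.0073 Bond=1.9632
(2,0): Delta=0.0373 Bond=-2.8507
(2,1): Delta=0.0206 Bond=-0.5393
(2,2): Delta=0.0000 Bond=4.6228
(3,0): Delta=0.0000 Bond=0.0000
(3,1): Delta=0.0579 Bond=-5.9295
(3,2): Delta=0.0000 Bond=4.8077
(3,3): Delta=0.0000 Bond=4.8077
V0=2.9384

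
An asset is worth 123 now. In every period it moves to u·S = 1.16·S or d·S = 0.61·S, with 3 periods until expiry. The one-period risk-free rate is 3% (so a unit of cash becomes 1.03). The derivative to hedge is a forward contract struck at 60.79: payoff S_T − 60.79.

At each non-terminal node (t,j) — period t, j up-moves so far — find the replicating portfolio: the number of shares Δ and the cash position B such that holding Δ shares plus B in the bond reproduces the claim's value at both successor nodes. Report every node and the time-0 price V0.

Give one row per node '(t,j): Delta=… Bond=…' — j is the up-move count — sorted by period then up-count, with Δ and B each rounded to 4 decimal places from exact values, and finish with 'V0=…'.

(0,0): Delta=1.0000 Bond=-55.6315
(1,0): Delta=1.0000 Bond=-57.3004
(1,1): Delta=1.0000 Bond=-57.3004
(2,0): Delta=1.0000 Bond=-59.0194
(2,1): Delta=1.0000 Bond=-59.0194
(2,2): Delta=1.0000 Bond=-59.0194
V0=67.3685

Under the risk-neutral measure, an up-move has probability p* = (R−d)/(u−d) = 0.7636 and values discount at R = 1.03.
Payoff layer (t=3): V(3,0)=-32.8713, V(3,1)=-7.6988, V(3,2)=40.1704, V(3,3)=131.2002
  t=2,j=0: stock 45.7683 → up 53.0912 (V=-7.6988), down 27.9187 (V=-32.8713). Price -13.2511; hedge Δ=1.0000, bond B=-59.0194.
  t=2,j=1: stock 87.0348 → up 100.9604 (V=40.1704), down 53.0912 (V=-7.6988). Price 28.0154; hedge Δ=1.0000, bond B=-59.0194.
  t=2,j=2: stock 165.5088 → up 191.9902 (V=131.2002), down 100.9604 (V=40.1704). Price 106.4894; hedge Δ=1.0000, bond B=-59.0194.
  t=1,j=0: stock 75.0300 → up 87.0348 (V=28.0154), down 45.7683 (V=-13.2511). Price 17.7296; hedge Δ=1.0000, bond B=-57.3004.
  t=1,j=1: stock 142.6800 → up 165.5088 (V=106.4894), down 87.0348 (V=28.0154). Price 85.3796; hedge Δ=1.0000, bond B=-57.3004.
  t=0,j=0: stock 123.0000 → up 142.6800 (V=85.3796), down 75.0300 (V=17.7296). Price 67.3685; hedge Δ=1.0000, bond B=-55.6315.
Each (Δ,B) replicates both successor values, so the strategy is self-financing and V0 is arbitrage-free.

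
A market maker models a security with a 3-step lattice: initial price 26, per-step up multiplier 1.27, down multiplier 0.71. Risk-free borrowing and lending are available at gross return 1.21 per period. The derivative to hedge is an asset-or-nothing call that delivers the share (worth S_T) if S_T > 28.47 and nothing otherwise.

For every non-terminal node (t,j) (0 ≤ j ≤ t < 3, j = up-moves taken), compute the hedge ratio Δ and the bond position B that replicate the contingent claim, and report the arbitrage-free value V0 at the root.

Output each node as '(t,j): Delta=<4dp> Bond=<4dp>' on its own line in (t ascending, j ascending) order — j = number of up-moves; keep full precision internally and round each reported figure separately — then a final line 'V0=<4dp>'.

The replicating-portfolio and risk-neutral prices coincide; use p* = (1.21−0.71)/(1.27−0.71) = 0.8929 for the latter.
Payoff layer (t=3): V(3,0)=0.0000, V(3,1)=0.0000, V(3,2)=29.7741, V(3,3)=53.2580
  t=2,j=0: stock 13.1066 → up 16.6454 (V=0.0000), down 9.3057 (V=0.0000). Price 0.0000; hedge Δ=0.0000, bond B=0.0000.
  t=2,j=1: stock 23.4442 → up 29.7741 (V=29.7741), down 16.6454 (V=0.0000). Price 21.9703; hedge Δ=2.2679, bond B=-31.1978.
  t=2,j=2: stock 41.9354 → up 53.2580 (V=53.2580), down 29.7741 (V=29.7741). Price 41.9354; hedge Δ=1.0000, bond B=0.0000.
  t=1,j=0: stock 18.4600 → up 23.4442 (V=21.9703), down 13.1066 (V=0.0000). Price 16.2118; hedge Δ=2.1253, bond B=-23.0208.
  t=1,j=1: stock 33.0200 → up 41.9354 (V=41.9354), down 23.4442 (V=21.9703). Price 32.8895; hedge Δ=1.0797, bond B=-2.7625.
  t=0,j=0: stock 26.0000 → up 33.0200 (V=32.8895), down 18.4600 (V=16.2118). Price 25.7046; hedge Δ=1.1454, bond B=-4.0769.
Each (Δ,B) replicates both successor values, so the strategy is self-financing and V0 is arbitrage-free.

(0,0): Delta=1.1454 Bond=-4.0769
(1,0): Delta=2.1253 Bond=-23.0208
(1,1): Delta=1.0797 Bond=-2.7625
(2,0): Delta=0.0000 Bond=0.0000
(2,1): Delta=2.2679 Bond=-31.1978
(2,2): Delta=1.0000 Bond=0.0000
V0=25.7046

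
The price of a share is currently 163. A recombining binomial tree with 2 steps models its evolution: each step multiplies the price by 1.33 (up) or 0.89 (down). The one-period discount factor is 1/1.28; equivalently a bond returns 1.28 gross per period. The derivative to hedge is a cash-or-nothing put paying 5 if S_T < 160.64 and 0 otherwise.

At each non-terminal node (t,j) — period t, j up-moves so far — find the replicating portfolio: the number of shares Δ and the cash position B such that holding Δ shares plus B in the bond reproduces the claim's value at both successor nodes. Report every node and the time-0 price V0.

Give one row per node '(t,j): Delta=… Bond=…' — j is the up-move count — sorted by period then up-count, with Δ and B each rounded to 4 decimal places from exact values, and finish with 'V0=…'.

(0,0): Delta=-0.0062 Bond=1.0483
(1,0): Delta=-0.0783 Bond=11.8075
(1,1): Delta=0.0000 Bond=0.0000
V0=0.0394

The replicating-portfolio and risk-neutral prices coincide; use p* = (1.28−0.89)/(1.33−0.89) = 0.8864 for the latter.
Terminal values V(2,·): V(2,0)=5.0000, V(2,1)=0.0000, V(2,2)=0.0000
  t=1,j=0: stock 145.0700 → up 192.9431 (V=0.0000), down 129.1123 (V=5.0000). Price 0.4439; hedge Δ=-0.0783, bond B=11.8075.
  t=1,j=1: stock 216.7900 → up 288.3307 (V=0.0000), down 192.9431 (V=0.0000). Price 0.0000; hedge Δ=0.0000, bond B=0.0000.
  t=0,j=0: stock 163.0000 → up 216.7900 (V=0.0000), down 145.0700 (V=0.4439). Price 0.0394; hedge Δ=-0.0062, bond B=1.0483.
Check: Δ(0,0)·S0 + B(0,0) = 0.0394 = V0.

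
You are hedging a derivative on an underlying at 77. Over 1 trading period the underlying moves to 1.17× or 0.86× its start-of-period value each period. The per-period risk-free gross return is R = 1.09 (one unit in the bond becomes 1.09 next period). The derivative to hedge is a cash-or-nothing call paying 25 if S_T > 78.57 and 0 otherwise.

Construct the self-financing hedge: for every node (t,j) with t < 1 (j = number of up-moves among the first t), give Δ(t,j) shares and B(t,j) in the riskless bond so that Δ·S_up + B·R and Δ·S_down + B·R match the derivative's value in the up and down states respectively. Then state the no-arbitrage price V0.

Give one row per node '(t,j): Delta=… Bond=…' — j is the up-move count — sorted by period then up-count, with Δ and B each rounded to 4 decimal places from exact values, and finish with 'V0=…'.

No-arbitrage ⇒ martingale measure with p* = (R−d)/(u−d) = 0.7419.
Terminal values V(1,·): V(1,0)=0.0000, V(1,1)=25.0000
  t=0,j=0: stock 77.0000 → up 90.0900 (V=25.0000), down 66.2200 (V=0.0000). Price 17.0169; hedge Δ=1.0473, bond B=-63.6283.
Check: Δ(0,0)·S0 + B(0,0) = 17.0169 = V0.

(0,0): Delta=1.0473 Bond=-63.6283
V0=17.0169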